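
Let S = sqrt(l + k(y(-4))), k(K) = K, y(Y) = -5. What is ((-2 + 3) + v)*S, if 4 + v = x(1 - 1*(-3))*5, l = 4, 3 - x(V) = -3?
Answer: 27*I ≈ 27.0*I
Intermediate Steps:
x(V) = 6 (x(V) = 3 - 1*(-3) = 3 + 3 = 6)
S = I (S = sqrt(4 - 5) = sqrt(-1) = I ≈ 1.0*I)
v = 26 (v = -4 + 6*5 = -4 + 30 = 26)
((-2 + 3) + v)*S = ((-2 + 3) + 26)*I = (1 + 26)*I = 27*I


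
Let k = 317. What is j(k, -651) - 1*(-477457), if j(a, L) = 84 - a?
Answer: 477224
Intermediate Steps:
j(k, -651) - 1*(-477457) = (84 - 1*317) - 1*(-477457) = (84 - 317) + 477457 = -233 + 477457 = 477224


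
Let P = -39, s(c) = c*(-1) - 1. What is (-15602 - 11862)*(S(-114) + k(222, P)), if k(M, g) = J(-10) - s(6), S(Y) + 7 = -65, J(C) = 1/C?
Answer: 8939532/5 ≈ 1.7879e+6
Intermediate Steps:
s(c) = -1 - c (s(c) = -c - 1 = -1 - c)
S(Y) = -72 (S(Y) = -7 - 65 = -72)
k(M, g) = 69/10 (k(M, g) = 1/(-10) - (-1 - 1*6) = -⅒ - (-1 - 6) = -⅒ - 1*(-7) = -⅒ + 7 = 69/10)
(-15602 - 11862)*(S(-114) + k(222, P)) = (-15602 - 11862)*(-72 + 69/10) = -27464*(-651/10) = 8939532/5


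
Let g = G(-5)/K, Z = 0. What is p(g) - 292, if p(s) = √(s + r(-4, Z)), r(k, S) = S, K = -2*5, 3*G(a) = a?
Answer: -292 + √6/6 ≈ -291.59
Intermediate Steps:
G(a) = a/3
K = -10
g = ⅙ (g = ((⅓)*(-5))/(-10) = -5/3*(-⅒) = ⅙ ≈ 0.16667)
p(s) = √s (p(s) = √(s + 0) = √s)
p(g) - 292 = √(⅙) - 292 = √6/6 - 292 = -292 + √6/6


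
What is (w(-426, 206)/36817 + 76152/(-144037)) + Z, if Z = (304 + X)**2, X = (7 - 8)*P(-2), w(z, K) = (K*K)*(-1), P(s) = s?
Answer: 496543749760328/5303010229 ≈ 93634.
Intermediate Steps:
w(z, K) = -K**2 (w(z, K) = K**2*(-1) = -K**2)
X = 2 (X = (7 - 8)*(-2) = -1*(-2) = 2)
Z = 93636 (Z = (304 + 2)**2 = 306**2 = 93636)
(w(-426, 206)/36817 + 76152/(-144037)) + Z = (-1*206**2/36817 + 76152/(-144037)) + 93636 = (-1*42436*(1/36817) + 76152*(-1/144037)) + 93636 = (-42436*1/36817 - 76152/144037) + 93636 = (-42436/36817 - 76152/144037) + 93636 = -8916042316/5303010229 + 93636 = 496543749760328/5303010229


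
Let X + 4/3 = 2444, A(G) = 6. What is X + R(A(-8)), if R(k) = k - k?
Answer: 7328/3 ≈ 2442.7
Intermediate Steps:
R(k) = 0
X = 7328/3 (X = -4/3 + 2444 = 7328/3 ≈ 2442.7)
X + R(A(-8)) = 7328/3 + 0 = 7328/3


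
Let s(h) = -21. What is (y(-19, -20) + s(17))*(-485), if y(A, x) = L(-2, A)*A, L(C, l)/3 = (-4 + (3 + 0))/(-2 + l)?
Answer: 80510/7 ≈ 11501.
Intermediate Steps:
L(C, l) = -3/(-2 + l) (L(C, l) = 3*((-4 + (3 + 0))/(-2 + l)) = 3*((-4 + 3)/(-2 + l)) = 3*(-1/(-2 + l)) = -3/(-2 + l))
y(A, x) = -3*A/(-2 + A) (y(A, x) = (-3/(-2 + A))*A = -3*A/(-2 + A))
(y(-19, -20) + s(17))*(-485) = (-3*(-19)/(-2 - 19) - 21)*(-485) = (-3*(-19)/(-21) - 21)*(-485) = (-3*(-19)*(-1/21) - 21)*(-485) = (-19/7 - 21)*(-485) = -166/7*(-485) = 80510/7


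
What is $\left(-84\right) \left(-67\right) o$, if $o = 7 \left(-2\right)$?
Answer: $-78792$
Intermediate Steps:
$o = -14$
$\left(-84\right) \left(-67\right) o = \left(-84\right) \left(-67\right) \left(-14\right) = 5628 \left(-14\right) = -78792$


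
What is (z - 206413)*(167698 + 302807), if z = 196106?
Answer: -4849495035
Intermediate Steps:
(z - 206413)*(167698 + 302807) = (196106 - 206413)*(167698 + 302807) = -10307*470505 = -4849495035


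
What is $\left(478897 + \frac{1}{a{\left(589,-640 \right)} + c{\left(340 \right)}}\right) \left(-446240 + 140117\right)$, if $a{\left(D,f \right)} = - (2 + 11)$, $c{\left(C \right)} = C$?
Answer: $- \frac{15979551212120}{109} \approx -1.466 \cdot 10^{11}$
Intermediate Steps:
$a{\left(D,f \right)} = -13$ ($a{\left(D,f \right)} = \left(-1\right) 13 = -13$)
$\left(478897 + \frac{1}{a{\left(589,-640 \right)} + c{\left(340 \right)}}\right) \left(-446240 + 140117\right) = \left(478897 + \frac{1}{-13 + 340}\right) \left(-446240 + 140117\right) = \left(478897 + \frac{1}{327}\right) \left(-306123\right) = \frac{156599320}{327} \left(-306123\right) = - \frac{15979551212120}{109}$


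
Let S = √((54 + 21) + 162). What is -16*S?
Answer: -16*√237 ≈ -246.32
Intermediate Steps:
S = √237 (S = √(75 + 162) = √237 ≈ 15.395)
-16*S = -16*√237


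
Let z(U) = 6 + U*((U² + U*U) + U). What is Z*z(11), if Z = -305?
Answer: -850645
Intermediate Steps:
z(U) = 6 + U*(U + 2*U²) (z(U) = 6 + U*((U² + U²) + U) = 6 + U*(2*U² + U) = 6 + U*(U + 2*U²))
Z*z(11) = -305*(6 + 11² + 2*11³) = -305*(6 + 121 + 2*1331) = -305*(6 + 121 + 2662) = -305*2789 = -850645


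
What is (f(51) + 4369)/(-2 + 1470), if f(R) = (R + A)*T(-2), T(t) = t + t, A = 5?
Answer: 4145/1468 ≈ 2.8236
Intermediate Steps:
T(t) = 2*t
f(R) = -20 - 4*R (f(R) = (R + 5)*(2*(-2)) = (5 + R)*(-4) = -20 - 4*R)
(f(51) + 4369)/(-2 + 1470) = ((-20 - 4*51) + 4369)/(-2 + 1470) = ((-20 - 204) + 4369)/1468 = (-224 + 4369)*(1/1468) = 4145*(1/1468) = 4145/1468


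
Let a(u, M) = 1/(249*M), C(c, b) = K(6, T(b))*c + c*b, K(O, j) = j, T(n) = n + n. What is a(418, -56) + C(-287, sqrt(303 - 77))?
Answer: -1/13944 - 861*sqrt(226) ≈ -12944.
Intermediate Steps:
T(n) = 2*n
C(c, b) = 3*b*c (C(c, b) = (2*b)*c + c*b = 2*b*c + b*c = 3*b*c)
a(u, M) = 1/(249*M)
a(418, -56) + C(-287, sqrt(303 - 77)) = (1/249)/(-56) + 3*sqrt(303 - 77)*(-287) = (1/249)*(-1/56) + 3*sqrt(226)*(-287) = -1/13944 - 861*sqrt(226)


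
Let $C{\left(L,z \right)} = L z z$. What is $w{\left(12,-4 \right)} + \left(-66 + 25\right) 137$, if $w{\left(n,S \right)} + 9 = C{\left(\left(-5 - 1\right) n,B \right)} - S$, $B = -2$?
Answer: $-5910$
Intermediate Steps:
$C{\left(L,z \right)} = L z^{2}$
$w{\left(n,S \right)} = -9 - S - 24 n$ ($w{\left(n,S \right)} = -9 - \left(S - \left(-5 - 1\right) n \left(-2\right)^{2}\right) = -9 - \left(S - - 6 n 4\right) = -9 - \left(S + 24 n\right) = -9 - S - 24 n$)
$w{\left(12,-4 \right)} + \left(-66 + 25\right) 137 = \left(-9 - -4 - 288\right) + \left(-66 + 25\right) 137 = \left(-9 + 4 - 288\right) - 5617 = -293 - 5617 = -5910$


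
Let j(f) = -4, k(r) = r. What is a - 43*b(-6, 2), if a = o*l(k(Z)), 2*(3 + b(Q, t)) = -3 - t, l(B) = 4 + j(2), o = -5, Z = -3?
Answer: 473/2 ≈ 236.50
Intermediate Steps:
l(B) = 0 (l(B) = 4 - 4 = 0)
b(Q, t) = -9/2 - t/2 (b(Q, t) = -3 + (-3 - t)/2 = -3 + (-3/2 - t/2) = -9/2 - t/2)
a = 0 (a = -5*0 = 0)
a - 43*b(-6, 2) = 0 - 43*(-9/2 - ½*2) = 0 - 43*(-9/2 - 1) = 0 - 43*(-11/2) = 0 + 473/2 = 473/2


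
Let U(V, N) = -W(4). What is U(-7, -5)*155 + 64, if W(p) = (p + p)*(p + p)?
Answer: -9856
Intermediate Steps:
W(p) = 4*p² (W(p) = (2*p)*(2*p) = 4*p²)
U(V, N) = -64 (U(V, N) = -4*4² = -4*16 = -1*64 = -64)
U(-7, -5)*155 + 64 = -64*155 + 64 = -9920 + 64 = -9856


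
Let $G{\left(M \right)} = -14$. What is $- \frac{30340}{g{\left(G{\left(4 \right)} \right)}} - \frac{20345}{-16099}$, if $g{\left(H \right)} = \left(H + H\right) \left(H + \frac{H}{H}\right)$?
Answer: $- \frac{120259520}{1465009} \approx -82.088$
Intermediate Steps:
$g{\left(H \right)} = 2 H \left(1 + H\right)$ ($g{\left(H \right)} = 2 H \left(H + 1\right) = 2 H \left(1 + H\right)$)
$- \frac{30340}{g{\left(G{\left(4 \right)} \right)}} - \frac{20345}{-16099} = - \frac{30340}{2 \left(-14\right) \left(1 - 14\right)} - \frac{20345}{-16099} = - \frac{30340}{2 \left(-14\right) \left(-13\right)} - - \frac{20345}{16099} = - \frac{30340}{364} + \frac{20345}{16099} = \left(-30340\right) \frac{1}{364} + \frac{20345}{16099} = - \frac{7585}{91} + \frac{20345}{16099} = - \frac{120259520}{1465009}$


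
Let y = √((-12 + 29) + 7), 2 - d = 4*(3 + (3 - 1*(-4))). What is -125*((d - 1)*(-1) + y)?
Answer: -4875 - 250*√6 ≈ -5487.4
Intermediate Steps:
d = -38 (d = 2 - 4*(3 + (3 - 1*(-4))) = 2 - 4*(3 + (3 + 4)) = 2 - 4*(3 + 7) = 2 - 4*10 = 2 - 1*40 = 2 - 40 = -38)
y = 2*√6 (y = √(17 + 7) = √24 = 2*√6 ≈ 4.8990)
-125*((d - 1)*(-1) + y) = -125*((-38 - 1)*(-1) + 2*√6) = -125*(-39*(-1) + 2*√6) = -125*(39 + 2*√6) = -4875 - 250*√6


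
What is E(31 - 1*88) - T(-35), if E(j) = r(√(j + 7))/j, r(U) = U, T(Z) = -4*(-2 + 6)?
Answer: 16 - 5*I*√2/57 ≈ 16.0 - 0.12405*I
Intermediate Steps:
T(Z) = -16 (T(Z) = -4*4 = -16)
E(j) = √(7 + j)/j (E(j) = √(j + 7)/j = √(7 + j)/j)
E(31 - 1*88) - T(-35) = √(7 + (31 - 1*88))/(31 - 1*88) - 1*(-16) = √(7 + (31 - 88))/(31 - 88) + 16 = √(7 - 57)/(-57) + 16 = -5*I*√2/57 + 16 = 16 - 5*I*√2/57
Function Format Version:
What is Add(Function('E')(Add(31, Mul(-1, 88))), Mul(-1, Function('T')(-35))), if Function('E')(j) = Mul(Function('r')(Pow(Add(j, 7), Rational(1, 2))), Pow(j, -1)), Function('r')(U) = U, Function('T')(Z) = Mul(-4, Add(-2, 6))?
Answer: Add(16, Mul(Rational(-5, 57), I, Pow(2, Rational(1, 2)))) ≈ Add(16.000, Mul(-0.12405, I))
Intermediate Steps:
Function('T')(Z) = -16 (Function('T')(Z) = Mul(-4, 4) = -16)
Function('E')(j) = Mul(Pow(j, -1), Pow(Add(7, j), Rational(1, 2))) (Function('E')(j) = Mul(Pow(Add(j, 7), Rational(1, 2)), Pow(j, -1)) = Mul(Pow(Add(7, j), Rational(1, 2)), Pow(j, -1)) = Mul(Pow(j, -1), Pow(Add(7, j), Rational(1, 2))))
Add(Function('E')(Add(31, Mul(-1, 88))), Mul(-1, Function('T')(-35))) = Add(Mul(Pow(Add(31, Mul(-1, 88)), -1), Pow(Add(7, Add(31, Mul(-1, 88))), Rational(1, 2))), Mul(-1, -16)) = Add(Mul(Pow(Add(31, -88), -1), Pow(Add(7, Add(31, -88)), Rational(1, 2))), 16) = Add(Mul(Pow(-57, -1), Pow(Add(7, -57), Rational(1, 2))), 16) = Add(Mul(Rational(-1, 57), Pow(-50, Rational(1, 2))), 16) = Add(Mul(Rational(-1, 57), Mul(5, I, Pow(2, Rational(1, 2)))), 16) = Add(Mul(Rational(-5, 57), I, Pow(2, Rational(1, 2))), 16) = Add(16, Mul(Rational(-5, 57), I, Pow(2, Rational(1, 2))))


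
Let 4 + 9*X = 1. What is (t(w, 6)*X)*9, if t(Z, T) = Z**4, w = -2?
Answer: -48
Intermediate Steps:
X = -1/3 (X = -4/9 + (1/9)*1 = -4/9 + 1/9 = -1/3 ≈ -0.33333)
(t(w, 6)*X)*9 = ((-2)**4*(-1/3))*9 = (16*(-1/3))*9 = -16/3*9 = -48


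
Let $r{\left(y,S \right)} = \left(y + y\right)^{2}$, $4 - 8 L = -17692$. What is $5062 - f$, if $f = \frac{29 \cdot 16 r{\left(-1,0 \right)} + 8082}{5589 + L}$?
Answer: $\frac{39478724}{7801} \approx 5060.7$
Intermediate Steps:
$L = 2212$ ($L = \frac{1}{2} - - \frac{4423}{2} = \frac{1}{2} + \frac{4423}{2} = 2212$)
$r{\left(y,S \right)} = 4 y^{2}$ ($r{\left(y,S \right)} = \left(2 y\right)^{2} = 4 y^{2}$)
$f = \frac{9938}{7801}$ ($f = \frac{29 \cdot 16 \cdot 4 \left(-1\right)^{2} + 8082}{5589 + 2212} = \frac{464 \cdot 4 \cdot 1 + 8082}{7801} = \left(464 \cdot 4 + 8082\right) \frac{1}{7801} = \left(1856 + 8082\right) \frac{1}{7801} = 9938 \cdot \frac{1}{7801} = \frac{9938}{7801} \approx 1.2739$)
$5062 - f = 5062 - \frac{9938}{7801} = \frac{39478724}{7801}$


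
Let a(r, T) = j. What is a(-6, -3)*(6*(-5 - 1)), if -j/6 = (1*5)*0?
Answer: 0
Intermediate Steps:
j = 0 (j = -6*1*5*0 = -30*0 = -6*0 = 0)
a(r, T) = 0
a(-6, -3)*(6*(-5 - 1)) = 0*(6*(-5 - 1)) = 0*(6*(-6)) = 0*(-36) = 0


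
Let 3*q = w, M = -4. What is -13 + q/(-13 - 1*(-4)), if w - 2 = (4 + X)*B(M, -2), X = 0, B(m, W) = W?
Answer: -115/9 ≈ -12.778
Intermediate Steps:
w = -6 (w = 2 + (4 + 0)*(-2) = 2 + 4*(-2) = 2 - 8 = -6)
q = -2 (q = (⅓)*(-6) = -2)
-13 + q/(-13 - 1*(-4)) = -13 - 2/(-13 - 1*(-4)) = -13 - 2/(-13 + 4) = -13 - 2/(-9) = -13 - ⅑*(-2) = -13 + 2/9 = -115/9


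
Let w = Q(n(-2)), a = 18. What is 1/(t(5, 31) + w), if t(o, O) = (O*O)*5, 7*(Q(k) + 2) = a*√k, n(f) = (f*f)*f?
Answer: 78449/376791411 - 28*I*√2/125597137 ≈ 0.0002082 - 3.1528e-7*I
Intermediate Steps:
n(f) = f³ (n(f) = f²*f = f³)
Q(k) = -2 + 18*√k/7 (Q(k) = -2 + (18*√k)/7 = -2 + 18*√k/7)
w = -2 + 36*I*√2/7 (w = -2 + 18*√((-2)³)/7 = -2 + 18*√(-8)/7 = -2 + 18*(2*I*√2)/7 = -2 + 36*I*√2/7 ≈ -2.0 + 7.2731*I)
t(o, O) = 5*O² (t(o, O) = O²*5 = 5*O²)
1/(t(5, 31) + w) = 1/(5*31² + (-2 + 36*I*√2/7)) = 1/(5*961 + (-2 + 36*I*√2/7)) = 1/(4805 + (-2 + 36*I*√2/7)) = 1/(4803 + 36*I*√2/7)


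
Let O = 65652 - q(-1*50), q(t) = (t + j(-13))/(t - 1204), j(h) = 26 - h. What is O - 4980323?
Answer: -560272495/114 ≈ -4.9147e+6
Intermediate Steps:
q(t) = (39 + t)/(-1204 + t) (q(t) = (t + (26 - 1*(-13)))/(t - 1204) = (t + (26 + 13))/(-1204 + t) = (t + 39)/(-1204 + t) = (39 + t)/(-1204 + t))
O = 7484327/114 (O = 65652 - (39 - 1*50)/(-1204 - 1*50) = 65652 - (39 - 50)/(-1204 - 50) = 65652 - (-11)/(-1254) = 65652 - (-1)*(-11)/1254 = 65652 - 1*1/114 = 65652 - 1/114 = 7484327/114 ≈ 65652.)
O - 4980323 = 7484327/114 - 4980323 = -560272495/114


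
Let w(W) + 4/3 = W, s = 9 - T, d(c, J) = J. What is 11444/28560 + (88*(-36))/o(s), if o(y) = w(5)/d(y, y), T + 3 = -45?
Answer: -351627859/7140 ≈ -49248.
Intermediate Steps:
T = -48 (T = -3 - 45 = -48)
s = 57 (s = 9 - 1*(-48) = 9 + 48 = 57)
w(W) = -4/3 + W
o(y) = 11/(3*y) (o(y) = (-4/3 + 5)/y = 11/(3*y))
11444/28560 + (88*(-36))/o(s) = 11444/28560 + (88*(-36))/(((11/3)/57)) = 11444*(1/28560) - 3168/((11/3)*(1/57)) = 2861/7140 - 3168/11/171 = 2861/7140 - 3168*171/11 = 2861/7140 - 49248 = -351627859/7140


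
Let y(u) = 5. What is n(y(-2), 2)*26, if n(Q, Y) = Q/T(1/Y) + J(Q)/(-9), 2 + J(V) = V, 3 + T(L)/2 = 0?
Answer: -91/3 ≈ -30.333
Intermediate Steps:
T(L) = -6 (T(L) = -6 + 2*0 = -6 + 0 = -6)
J(V) = -2 + V
n(Q, Y) = 2/9 - 5*Q/18 (n(Q, Y) = Q/(-6) + (-2 + Q)/(-9) = Q*(-⅙) + (-2 + Q)*(-⅑) = -Q/6 + (2/9 - Q/9) = 2/9 - 5*Q/18)
n(y(-2), 2)*26 = (2/9 - 5/18*5)*26 = (2/9 - 25/18)*26 = -7/6*26 = -91/3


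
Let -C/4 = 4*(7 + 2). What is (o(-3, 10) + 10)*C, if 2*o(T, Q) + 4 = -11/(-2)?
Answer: -1548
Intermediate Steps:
o(T, Q) = ¾ (o(T, Q) = -2 + (-11/(-2))/2 = -2 + (-11*(-½))/2 = -2 + (½)*(11/2) = -2 + 11/4 = ¾)
C = -144 (C = -16*(7 + 2) = -16*9 = -4*36 = -144)
(o(-3, 10) + 10)*C = (¾ + 10)*(-144) = (43/4)*(-144) = -1548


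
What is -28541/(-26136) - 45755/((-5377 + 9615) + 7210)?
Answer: -2011841/692604 ≈ -2.9048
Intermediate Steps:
-28541/(-26136) - 45755/((-5377 + 9615) + 7210) = -28541*(-1/26136) - 45755/(4238 + 7210) = 28541/26136 - 45755/11448 = -2011841/692604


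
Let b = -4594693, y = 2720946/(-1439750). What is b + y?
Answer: -3307605983848/719875 ≈ -4.5947e+6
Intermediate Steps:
y = -1360473/719875 (y = 2720946*(-1/1439750) = -1360473/719875 ≈ -1.8899)
b + y = -4594693 - 1360473/719875 = -3307605983848/719875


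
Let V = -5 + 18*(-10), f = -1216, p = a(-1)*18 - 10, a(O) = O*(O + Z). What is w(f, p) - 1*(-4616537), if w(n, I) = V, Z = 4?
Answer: 4616352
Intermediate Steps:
a(O) = O*(4 + O) (a(O) = O*(O + 4) = O*(4 + O))
p = -64 (p = -(4 - 1)*18 - 10 = -1*3*18 - 10 = -3*18 - 10 = -54 - 10 = -64)
V = -185 (V = -5 - 180 = -185)
w(n, I) = -185
w(f, p) - 1*(-4616537) = -185 - 1*(-4616537) = -185 + 4616537 = 4616352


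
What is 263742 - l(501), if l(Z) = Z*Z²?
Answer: -125487759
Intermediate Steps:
l(Z) = Z³
263742 - l(501) = 263742 - 1*501³ = 263742 - 1*125751501 = 263742 - 125751501 = -125487759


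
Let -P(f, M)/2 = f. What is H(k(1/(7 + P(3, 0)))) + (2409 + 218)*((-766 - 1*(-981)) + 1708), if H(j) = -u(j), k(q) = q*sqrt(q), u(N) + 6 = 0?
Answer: 5051727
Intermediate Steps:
u(N) = -6 (u(N) = -6 + 0 = -6)
P(f, M) = -2*f
k(q) = q**(3/2)
H(j) = 6 (H(j) = -1*(-6) = 6)
H(k(1/(7 + P(3, 0)))) + (2409 + 218)*((-766 - 1*(-981)) + 1708) = 6 + (2409 + 218)*((-766 - 1*(-981)) + 1708) = 6 + 2627*((-766 + 981) + 1708) = 6 + 2627*(215 + 1708) = 6 + 2627*1923 = 6 + 5051721 = 5051727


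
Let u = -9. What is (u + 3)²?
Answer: 36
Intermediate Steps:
(u + 3)² = (-9 + 3)² = (-6)² = 36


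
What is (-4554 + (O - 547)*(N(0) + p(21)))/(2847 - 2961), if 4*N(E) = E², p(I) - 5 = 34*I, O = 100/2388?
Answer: 118748342/34029 ≈ 3489.6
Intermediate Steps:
O = 25/597 (O = 100*(1/2388) = 25/597 ≈ 0.041876)
p(I) = 5 + 34*I
N(E) = E²/4
(-4554 + (O - 547)*(N(0) + p(21)))/(2847 - 2961) = (-4554 + (25/597 - 547)*((¼)*0² + (5 + 34*21)))/(2847 - 2961) = (-4554 - 326534*((¼)*0 + (5 + 714))/597)/(-114) = (-4554 - 326534*(0 + 719)/597)*(-1/114) = (-4554 - 326534/597*719)*(-1/114) = (-4554 - 234777946/597)*(-1/114) = -237496684/597*(-1/114) = 118748342/34029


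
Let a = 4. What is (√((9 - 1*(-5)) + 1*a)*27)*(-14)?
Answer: -1134*√2 ≈ -1603.7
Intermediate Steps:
(√((9 - 1*(-5)) + 1*a)*27)*(-14) = (√((9 - 1*(-5)) + 1*4)*27)*(-14) = (√((9 + 5) + 4)*27)*(-14) = (√(14 + 4)*27)*(-14) = (√18*27)*(-14) = ((3*√2)*27)*(-14) = (81*√2)*(-14) = -1134*√2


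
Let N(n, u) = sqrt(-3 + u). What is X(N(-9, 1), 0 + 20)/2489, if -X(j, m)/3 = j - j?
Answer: 0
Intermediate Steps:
X(j, m) = 0 (X(j, m) = -3*(j - j) = -3*0 = 0)
X(N(-9, 1), 0 + 20)/2489 = 0/2489 = 0*(1/2489) = 0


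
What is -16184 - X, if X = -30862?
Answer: 14678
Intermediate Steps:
-16184 - X = -16184 - 1*(-30862) = -16184 + 30862 = 14678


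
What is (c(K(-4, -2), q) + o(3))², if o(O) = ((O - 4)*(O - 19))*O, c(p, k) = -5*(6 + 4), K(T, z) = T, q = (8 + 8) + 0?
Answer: 4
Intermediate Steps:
q = 16 (q = 16 + 0 = 16)
c(p, k) = -50 (c(p, k) = -5*10 = -50)
o(O) = O*(-19 + O)*(-4 + O) (o(O) = ((-4 + O)*(-19 + O))*O = ((-19 + O)*(-4 + O))*O = O*(-19 + O)*(-4 + O))
(c(K(-4, -2), q) + o(3))² = (-50 + 3*(76 + 3² - 23*3))² = (-50 + 3*(76 + 9 - 69))² = (-50 + 3*16)² = (-50 + 48)² = (-2)² = 4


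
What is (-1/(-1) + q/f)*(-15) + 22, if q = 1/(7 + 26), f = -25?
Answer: 386/55 ≈ 7.0182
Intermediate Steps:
q = 1/33 ≈ 0.030303
(-1/(-1) + q/f)*(-15) + 22 = (-1/(-1) + (1/33)/(-25))*(-15) + 22 = (-1*(-1) + (1/33)*(-1/25))*(-15) + 22 = (1 - 1/825)*(-15) + 22 = (824/825)*(-15) + 22 = -824/55 + 22 = 386/55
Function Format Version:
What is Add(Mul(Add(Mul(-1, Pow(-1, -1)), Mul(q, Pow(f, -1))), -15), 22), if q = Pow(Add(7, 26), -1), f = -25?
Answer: Rational(386, 55) ≈ 7.0182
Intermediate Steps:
q = Rational(1, 33) (q = Pow(33, -1) = Rational(1, 33) ≈ 0.030303)
Add(Mul(Add(Mul(-1, Pow(-1, -1)), Mul(q, Pow(f, -1))), -15), 22) = Add(Mul(Add(Mul(-1, Pow(-1, -1)), Mul(Rational(1, 33), Pow(-25, -1))), -15), 22) = Add(Mul(Add(Mul(-1, -1), Mul(Rational(1, 33), Rational(-1, 25))), -15), 22) = Add(Mul(Add(1, Rational(-1, 825)), -15), 22) = Add(Mul(Rational(824, 825), -15), 22) = Add(Rational(-824, 55), 22) = Rational(386, 55)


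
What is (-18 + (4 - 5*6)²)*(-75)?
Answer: -49350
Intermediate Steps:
(-18 + (4 - 5*6)²)*(-75) = (-18 + (4 - 30)²)*(-75) = (-18 + (-26)²)*(-75) = (-18 + 676)*(-75) = 658*(-75) = -49350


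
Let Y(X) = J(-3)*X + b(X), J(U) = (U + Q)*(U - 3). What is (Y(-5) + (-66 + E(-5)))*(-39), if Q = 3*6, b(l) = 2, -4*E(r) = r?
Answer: -60411/4 ≈ -15103.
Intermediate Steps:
E(r) = -r/4
Q = 18
J(U) = (-3 + U)*(18 + U) (J(U) = (U + 18)*(U - 3) = (18 + U)*(-3 + U) = (-3 + U)*(18 + U))
Y(X) = 2 - 90*X (Y(X) = (-54 + (-3)**2 + 15*(-3))*X + 2 = (-54 + 9 - 45)*X + 2 = -90*X + 2 = 2 - 90*X)
(Y(-5) + (-66 + E(-5)))*(-39) = ((2 - 90*(-5)) + (-66 - 1/4*(-5)))*(-39) = ((2 + 450) + (-66 + 5/4))*(-39) = (452 - 259/4)*(-39) = (1549/4)*(-39) = -60411/4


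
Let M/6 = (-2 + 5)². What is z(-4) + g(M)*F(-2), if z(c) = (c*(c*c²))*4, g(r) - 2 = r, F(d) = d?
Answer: 912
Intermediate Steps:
M = 54 (M = 6*(-2 + 5)² = 6*3² = 6*9 = 54)
g(r) = 2 + r
z(c) = 4*c⁴ (z(c) = (c*c³)*4 = c⁴*4 = 4*c⁴)
z(-4) + g(M)*F(-2) = 4*(-4)⁴ + (2 + 54)*(-2) = 4*256 + 56*(-2) = 1024 - 112 = 912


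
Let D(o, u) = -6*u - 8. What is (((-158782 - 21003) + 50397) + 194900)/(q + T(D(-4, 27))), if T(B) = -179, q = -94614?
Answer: -65512/94793 ≈ -0.69111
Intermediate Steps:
D(o, u) = -8 - 6*u
(((-158782 - 21003) + 50397) + 194900)/(q + T(D(-4, 27))) = (((-158782 - 21003) + 50397) + 194900)/(-94614 - 179) = ((-179785 + 50397) + 194900)/(-94793) = (-129388 + 194900)*(-1/94793) = 65512*(-1/94793) = -65512/94793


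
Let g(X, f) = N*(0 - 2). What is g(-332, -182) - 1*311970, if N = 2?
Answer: -311974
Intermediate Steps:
g(X, f) = -4 (g(X, f) = 2*(0 - 2) = 2*(-2) = -4)
g(-332, -182) - 1*311970 = -4 - 1*311970 = -4 - 311970 = -311974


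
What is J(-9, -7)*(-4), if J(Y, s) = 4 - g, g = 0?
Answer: -16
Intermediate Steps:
J(Y, s) = 4 (J(Y, s) = 4 - 1*0 = 4 + 0 = 4)
J(-9, -7)*(-4) = 4*(-4) = -16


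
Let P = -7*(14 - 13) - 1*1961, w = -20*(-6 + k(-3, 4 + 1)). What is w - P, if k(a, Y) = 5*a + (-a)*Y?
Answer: 2088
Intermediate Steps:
k(a, Y) = 5*a - Y*a
w = 120 (w = -20*(-6 - 3*(5 - (4 + 1))) = -20*(-6 - 3*(5 - 1*5)) = -20*(-6 - 3*(5 - 5)) = -20*(-6 - 3*0) = -20*(-6 + 0) = -20*(-6) = 120)
P = -1968 (P = -7*1 - 1961 = -7 - 1961 = -1968)
w - P = 120 - 1*(-1968) = 120 + 1968 = 2088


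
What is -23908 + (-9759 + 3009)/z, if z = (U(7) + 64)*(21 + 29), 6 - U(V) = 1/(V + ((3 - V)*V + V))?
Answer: -2606182/109 ≈ -23910.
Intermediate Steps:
U(V) = 6 - 1/(2*V + V*(3 - V)) (U(V) = 6 - 1/(V + ((3 - V)*V + V)) = 6 - 1/(V + (V*(3 - V) + V)) = 6 - 1/(V + (V + V*(3 - V))) = 6 - 1/(2*V + V*(3 - V)))
z = 24525/7 (z = ((1 - 30*7 + 6*7**2)/(7*(-5 + 7)) + 64)*(21 + 29) = ((1/7)*(1 - 210 + 6*49)/2 + 64)*50 = ((1/7)*(1/2)*(1 - 210 + 294) + 64)*50 = ((1/7)*(1/2)*85 + 64)*50 = (85/14 + 64)*50 = (981/14)*50 = 24525/7 ≈ 3503.6)
-23908 + (-9759 + 3009)/z = -23908 + (-9759 + 3009)/(24525/7) = -23908 - 6750*7/24525 = -23908 - 210/109 = -2606182/109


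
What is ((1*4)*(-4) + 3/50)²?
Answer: 635209/2500 ≈ 254.08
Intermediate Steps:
((1*4)*(-4) + 3/50)² = (4*(-4) + 3*(1/50))² = (-16 + 3/50)² = (-797/50)² = 635209/2500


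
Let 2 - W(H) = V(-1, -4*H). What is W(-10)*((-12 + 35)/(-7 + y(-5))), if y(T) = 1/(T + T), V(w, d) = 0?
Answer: -460/71 ≈ -6.4789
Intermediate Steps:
W(H) = 2 (W(H) = 2 - 1*0 = 2 + 0 = 2)
y(T) = 1/(2*T)
W(-10)*((-12 + 35)/(-7 + y(-5))) = 2*((-12 + 35)/(-7 + (½)/(-5))) = 2*(23/(-7 + (½)*(-⅕))) = 2*(23/(-7 - ⅒)) = 2*(23/(-71/10)) = 2*(23*(-10/71)) = 2*(-230/71) = -460/71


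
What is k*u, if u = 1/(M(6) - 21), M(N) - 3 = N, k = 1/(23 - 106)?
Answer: 1/996 ≈ 0.0010040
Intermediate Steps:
k = -1/83 (k = 1/(-83) = -1/83 ≈ -0.012048)
M(N) = 3 + N
u = -1/12 (u = 1/((3 + 6) - 21) = 1/(9 - 21) = 1/(-12) = -1/12 ≈ -0.083333)
k*u = -1/83*(-1/12) = 1/996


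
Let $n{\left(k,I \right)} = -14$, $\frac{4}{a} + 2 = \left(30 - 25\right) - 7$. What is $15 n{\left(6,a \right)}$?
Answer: $-210$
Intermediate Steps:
$a = -1$ ($a = \frac{4}{-2 + \left(\left(30 - 25\right) - 7\right)} = \frac{4}{-2 + \left(5 - 7\right)} = \frac{4}{-2 - 2} = \frac{4}{-4} = 4 \left(- \frac{1}{4}\right) = -1$)
$15 n{\left(6,a \right)} = 15 \left(-14\right) = -210$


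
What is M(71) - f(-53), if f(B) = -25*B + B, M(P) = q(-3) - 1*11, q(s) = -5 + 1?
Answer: -1287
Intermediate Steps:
q(s) = -4
M(P) = -15 (M(P) = -4 - 1*11 = -4 - 11 = -15)
f(B) = -24*B
M(71) - f(-53) = -15 - (-24)*(-53) = -15 - 1*1272 = -15 - 1272 = -1287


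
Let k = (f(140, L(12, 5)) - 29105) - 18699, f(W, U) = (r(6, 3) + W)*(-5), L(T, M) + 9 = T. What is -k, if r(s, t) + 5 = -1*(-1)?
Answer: 48484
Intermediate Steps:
L(T, M) = -9 + T
r(s, t) = -4 (r(s, t) = -5 - 1*(-1) = -5 + 1 = -4)
f(W, U) = 20 - 5*W (f(W, U) = (-4 + W)*(-5) = 20 - 5*W)
k = -48484 (k = ((20 - 5*140) - 29105) - 18699 = ((20 - 700) - 29105) - 18699 = (-680 - 29105) - 18699 = -29785 - 18699 = -48484)
-k = -1*(-48484) = 48484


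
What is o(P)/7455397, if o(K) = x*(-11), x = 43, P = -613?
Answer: -473/7455397 ≈ -6.3444e-5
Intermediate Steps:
o(K) = -473 (o(K) = 43*(-11) = -473)
o(P)/7455397 = -473/7455397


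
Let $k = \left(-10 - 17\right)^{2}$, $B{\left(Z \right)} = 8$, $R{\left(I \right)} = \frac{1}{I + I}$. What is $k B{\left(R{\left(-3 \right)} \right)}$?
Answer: $5832$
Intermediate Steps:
$R{\left(I \right)} = \frac{1}{2 I}$
$k = 729$ ($k = \left(-27\right)^{2} = 729$)
$k B{\left(R{\left(-3 \right)} \right)} = 729 \cdot 8 = 5832$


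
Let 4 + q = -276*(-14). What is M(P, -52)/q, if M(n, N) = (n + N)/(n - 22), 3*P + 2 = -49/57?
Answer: 1811/3030100 ≈ 0.00059767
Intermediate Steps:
P = -163/171 (P = -⅔ + (-49/57)/3 = -⅔ + (-49*1/57)/3 = -⅔ + (⅓)*(-49/57) = -⅔ - 49/171 = -163/171 ≈ -0.95322)
q = 3860 (q = -4 - 276*(-14) = -4 + 3864 = 3860)
M(n, N) = (N + n)/(-22 + n)
M(P, -52)/q = ((-52 - 163/171)/(-22 - 163/171))/3860 = (-9055/171/(-3925/171))*(1/3860) = -171/3925*(-9055/171)*(1/3860) = (1811/785)*(1/3860) = 1811/3030100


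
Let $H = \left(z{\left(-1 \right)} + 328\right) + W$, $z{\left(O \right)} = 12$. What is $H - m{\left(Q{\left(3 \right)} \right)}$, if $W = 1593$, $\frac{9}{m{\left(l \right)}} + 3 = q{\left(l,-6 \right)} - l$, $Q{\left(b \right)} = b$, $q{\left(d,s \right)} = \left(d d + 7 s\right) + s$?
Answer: $\frac{9666}{5} \approx 1933.2$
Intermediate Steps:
$q{\left(d,s \right)} = d^{2} + 8 s$ ($q{\left(d,s \right)} = \left(d^{2} + 7 s\right) + s = d^{2} + 8 s$)
$m{\left(l \right)} = \frac{9}{-51 + l^{2} - l}$ ($m{\left(l \right)} = \frac{9}{-3 - \left(48 + l - l^{2}\right)} = \frac{9}{-51 + l^{2} - l}$)
$H = 1933$ ($H = \left(12 + 328\right) + 1593 = 340 + 1593 = 1933$)
$H - m{\left(Q{\left(3 \right)} \right)} = 1933 - \frac{9}{-51 + 3^{2} - 3} = 1933 - \frac{9}{-51 + 9 - 3} = 1933 - \frac{9}{-45} = 1933 - 9 \left(- \frac{1}{45}\right) = 1933 - - \frac{1}{5} = 1933 + \frac{1}{5} = \frac{9666}{5}$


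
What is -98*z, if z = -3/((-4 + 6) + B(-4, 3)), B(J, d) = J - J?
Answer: 147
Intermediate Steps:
B(J, d) = 0
z = -3/2 (z = -3/((-4 + 6) + 0) = -3/(2 + 0) = -3/2 ≈ -1.5000)
-98*z = -98*(-3/2) = 147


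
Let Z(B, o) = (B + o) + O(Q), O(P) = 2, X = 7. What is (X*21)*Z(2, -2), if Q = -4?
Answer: 294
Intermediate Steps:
Z(B, o) = 2 + B + o (Z(B, o) = (B + o) + 2 = 2 + B + o)
(X*21)*Z(2, -2) = (7*21)*(2 + 2 - 2) = 147*2 = 294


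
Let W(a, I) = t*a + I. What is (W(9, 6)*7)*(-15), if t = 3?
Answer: -3465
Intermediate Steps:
W(a, I) = I + 3*a (W(a, I) = 3*a + I = I + 3*a)
(W(9, 6)*7)*(-15) = ((6 + 3*9)*7)*(-15) = ((6 + 27)*7)*(-15) = (33*7)*(-15) = 231*(-15) = -3465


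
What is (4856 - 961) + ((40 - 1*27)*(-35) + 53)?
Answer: 3493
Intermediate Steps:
(4856 - 961) + ((40 - 1*27)*(-35) + 53) = 3895 + ((40 - 27)*(-35) + 53) = 3895 + (13*(-35) + 53) = 3895 + (-455 + 53) = 3895 - 402 = 3493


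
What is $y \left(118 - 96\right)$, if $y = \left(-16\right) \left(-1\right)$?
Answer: $352$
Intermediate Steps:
$y = 16$
$y \left(118 - 96\right) = 16 \left(118 - 96\right) = 16 \cdot 22 = 352$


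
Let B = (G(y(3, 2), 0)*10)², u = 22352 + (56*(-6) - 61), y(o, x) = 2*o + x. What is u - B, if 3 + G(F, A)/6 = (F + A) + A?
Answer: -68045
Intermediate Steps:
y(o, x) = x + 2*o
G(F, A) = -18 + 6*F + 12*A (G(F, A) = -18 + 6*((F + A) + A) = -18 + 6*((A + F) + A) = -18 + 6*(F + 2*A) = -18 + (6*F + 12*A) = -18 + 6*F + 12*A)
u = 21955 (u = 22352 + (-336 - 61) = 22352 - 397 = 21955)
B = 90000 (B = ((-18 + 6*(2 + 2*3) + 12*0)*10)² = ((-18 + 6*(2 + 6) + 0)*10)² = ((-18 + 6*8 + 0)*10)² = ((-18 + 48 + 0)*10)² = (30*10)² = 300² = 90000)
u - B = 21955 - 1*90000 = 21955 - 90000 = -68045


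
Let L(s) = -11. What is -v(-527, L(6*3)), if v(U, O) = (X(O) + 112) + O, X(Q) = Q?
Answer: -90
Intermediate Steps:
v(U, O) = 112 + 2*O (v(U, O) = (O + 112) + O = (112 + O) + O = 112 + 2*O)
-v(-527, L(6*3)) = -(112 + 2*(-11)) = -(112 - 22) = -1*90 = -90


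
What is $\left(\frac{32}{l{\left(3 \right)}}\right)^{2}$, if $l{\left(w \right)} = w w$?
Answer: $\frac{1024}{81} \approx 12.642$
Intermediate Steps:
$l{\left(w \right)} = w^{2}$
$\left(\frac{32}{l{\left(3 \right)}}\right)^{2} = \left(\frac{32}{3^{2}}\right)^{2} = \left(\frac{32}{9}\right)^{2} = \frac{1024}{81}$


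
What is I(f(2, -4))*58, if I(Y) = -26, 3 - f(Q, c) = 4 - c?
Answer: -1508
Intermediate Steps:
f(Q, c) = -1 + c (f(Q, c) = 3 - (4 - c) = 3 + (-4 + c) = -1 + c)
I(f(2, -4))*58 = -26*58 = -1508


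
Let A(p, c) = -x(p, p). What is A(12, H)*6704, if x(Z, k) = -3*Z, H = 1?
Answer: 241344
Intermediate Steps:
A(p, c) = 3*p (A(p, c) = -(-3)*p = 3*p)
A(12, H)*6704 = (3*12)*6704 = 36*6704 = 241344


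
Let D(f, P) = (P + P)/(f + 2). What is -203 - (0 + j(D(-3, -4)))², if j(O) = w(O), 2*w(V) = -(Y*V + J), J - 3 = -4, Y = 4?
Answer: -1773/4 ≈ -443.25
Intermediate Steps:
D(f, P) = 2*P/(2 + f) (D(f, P) = (2*P)/(2 + f) = 2*P/(2 + f))
J = -1 (J = 3 - 4 = -1)
w(V) = ½ - 2*V (w(V) = (-(4*V - 1))/2 = (-(-1 + 4*V))/2 = (1 - 4*V)/2 = ½ - 2*V)
j(O) = ½ - 2*O
-203 - (0 + j(D(-3, -4)))² = -203 - (0 + (½ - 4*(-4)/(2 - 3)))² = -203 - (0 + (½ - 4*(-4)/(-1)))² = -203 - (0 + (½ - 4*(-4)*(-1)))² = -203 - (0 + (½ - 2*8))² = -203 - (0 + (½ - 16))² = -203 - (0 - 31/2)² = -203 - (-31/2)² = -203 - 1*961/4 = -203 - 961/4 = -1773/4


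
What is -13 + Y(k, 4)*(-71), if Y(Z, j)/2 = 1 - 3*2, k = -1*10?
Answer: 697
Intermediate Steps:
k = -10
Y(Z, j) = -10 (Y(Z, j) = 2*(1 - 3*2) = 2*(1 - 6) = 2*(-5) = -10)
-13 + Y(k, 4)*(-71) = -13 - 10*(-71) = -13 + 710 = 697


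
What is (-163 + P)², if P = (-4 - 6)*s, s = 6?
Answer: 49729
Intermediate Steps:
P = -60 (P = (-4 - 6)*6 = -10*6 = -60)
(-163 + P)² = (-163 - 60)² = (-223)² = 49729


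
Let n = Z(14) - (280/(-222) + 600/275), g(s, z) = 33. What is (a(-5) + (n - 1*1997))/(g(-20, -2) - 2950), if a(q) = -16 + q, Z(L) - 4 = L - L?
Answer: 2460218/3561657 ≈ 0.69075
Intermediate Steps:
Z(L) = 4 (Z(L) = 4 + (L - L) = 4 + 0 = 4)
n = 3760/1221 (n = 4 - (280/(-222) + 600/275) = 4 - (280*(-1/222) + 600*(1/275)) = 4 - (-140/111 + 24/11) = 4 - 1*1124/1221 = 4 - 1124/1221 = 3760/1221 ≈ 3.0794)
(a(-5) + (n - 1*1997))/(g(-20, -2) - 2950) = ((-16 - 5) + (3760/1221 - 1*1997))/(33 - 2950) = (-21 + (3760/1221 - 1997))/(-2917) = (-21 - 2434577/1221)*(-1/2917) = -2460218/1221*(-1/2917) = 2460218/3561657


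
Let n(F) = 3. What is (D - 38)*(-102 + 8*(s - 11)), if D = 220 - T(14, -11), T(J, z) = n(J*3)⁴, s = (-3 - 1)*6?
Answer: -38582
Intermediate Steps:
s = -24 (s = -4*6 = -24)
T(J, z) = 81 (T(J, z) = 3⁴ = 81)
D = 139 (D = 220 - 1*81 = 220 - 81 = 139)
(D - 38)*(-102 + 8*(s - 11)) = (139 - 38)*(-102 + 8*(-24 - 11)) = 101*(-102 + 8*(-35)) = 101*(-102 - 280) = 101*(-382) = -38582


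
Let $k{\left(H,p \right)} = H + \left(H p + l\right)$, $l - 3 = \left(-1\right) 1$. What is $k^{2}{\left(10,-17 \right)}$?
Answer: $24964$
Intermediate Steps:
$l = 2$ ($l = 3 - 1 = 2$)
$k{\left(H,p \right)} = 2 + H + H p$ ($k{\left(H,p \right)} = H + \left(H p + 2\right) = H + \left(2 + H p\right) = 2 + H + H p$)
$k^{2}{\left(10,-17 \right)} = \left(2 + 10 + 10 \left(-17\right)\right)^{2} = \left(2 + 10 - 170\right)^{2} = \left(-158\right)^{2} = 24964$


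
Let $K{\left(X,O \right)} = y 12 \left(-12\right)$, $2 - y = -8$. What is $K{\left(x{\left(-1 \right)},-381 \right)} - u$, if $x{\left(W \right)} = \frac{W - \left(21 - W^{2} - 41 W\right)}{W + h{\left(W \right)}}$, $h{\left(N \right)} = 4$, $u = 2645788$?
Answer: $-2647228$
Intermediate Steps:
$y = 10$ ($y = 2 - -8 = 2 + 8 = 10$)
$x{\left(W \right)} = \frac{-21 + W^{2} + 42 W}{4 + W}$ ($x{\left(W \right)} = \frac{W - \left(21 - W^{2} - 41 W\right)}{W + 4} = \frac{W + \left(-21 + W^{2} + 41 W\right)}{4 + W} = \frac{-21 + W^{2} + 42 W}{4 + W}$)
$K{\left(X,O \right)} = -1440$ ($K{\left(X,O \right)} = 10 \cdot 12 \left(-12\right) = 120 \left(-12\right) = -1440$)
$K{\left(x{\left(-1 \right)},-381 \right)} - u = -1440 - 2645788 = -2647228$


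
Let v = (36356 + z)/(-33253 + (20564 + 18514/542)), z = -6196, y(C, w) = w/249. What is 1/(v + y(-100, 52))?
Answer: -142322673/309472436 ≈ -0.45989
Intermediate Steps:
y(C, w) = w/249 (y(C, w) = w*(1/249) = w/249)
v = -4086680/1714731 (v = (36356 - 6196)/(-33253 + (20564 + 18514/542)) = 30160/(-33253 + (20564 + 18514*(1/542))) = 30160/(-33253 + (20564 + 9257/271)) = 30160/(-33253 + 5582101/271) = 30160/(-3429462/271) = 30160*(-271/3429462) = -4086680/1714731 ≈ -2.3833)
1/(v + y(-100, 52)) = 1/(-4086680/1714731 + (1/249)*52) = 1/(-4086680/1714731 + 52/249) = 1/(-309472436/142322673) = -142322673/309472436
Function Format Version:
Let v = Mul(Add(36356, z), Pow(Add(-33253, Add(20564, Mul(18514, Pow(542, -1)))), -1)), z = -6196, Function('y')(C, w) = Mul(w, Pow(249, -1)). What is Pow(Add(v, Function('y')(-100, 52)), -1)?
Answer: Rational(-142322673, 309472436) ≈ -0.45989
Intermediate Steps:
Function('y')(C, w) = Mul(Rational(1, 249), w) (Function('y')(C, w) = Mul(w, Rational(1, 249)) = Mul(Rational(1, 249), w))
v = Rational(-4086680, 1714731) (v = Mul(Add(36356, -6196), Pow(Add(-33253, Add(20564, Mul(18514, Pow(542, -1)))), -1)) = Mul(30160, Pow(Add(-33253, Add(20564, Mul(18514, Rational(1, 542)))), -1)) = Mul(30160, Pow(Add(-33253, Add(20564, Rational(9257, 271))), -1)) = Mul(30160, Pow(Add(-33253, Rational(5582101, 271)), -1)) = Mul(30160, Pow(Rational(-3429462, 271), -1)) = Mul(30160, Rational(-271, 3429462)) = Rational(-4086680, 1714731) ≈ -2.3833)
Pow(Add(v, Function('y')(-100, 52)), -1) = Pow(Add(Rational(-4086680, 1714731), Mul(Rational(1, 249), 52)), -1) = Pow(Add(Rational(-4086680, 1714731), Rational(52, 249)), -1) = Pow(Rational(-309472436, 142322673), -1) = Rational(-142322673, 309472436)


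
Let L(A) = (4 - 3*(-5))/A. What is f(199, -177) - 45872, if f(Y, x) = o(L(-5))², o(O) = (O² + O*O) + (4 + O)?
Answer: -28141471/625 ≈ -45026.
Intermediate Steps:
L(A) = 19/A (L(A) = (4 + 15)/A = 19/A)
o(O) = 4 + O + 2*O² (o(O) = (O² + O²) + (4 + O) = 2*O² + (4 + O) = 4 + O + 2*O²)
f(Y, x) = 528529/625 (f(Y, x) = (4 + 19/(-5) + 2*(19/(-5))²)² = (4 + 19*(-⅕) + 2*(19*(-⅕))²)² = (4 - 19/5 + 2*(-19/5)²)² = (4 - 19/5 + 2*(361/25))² = (4 - 19/5 + 722/25)² = (727/25)² = 528529/625)
f(199, -177) - 45872 = 528529/625 - 45872 = -28141471/625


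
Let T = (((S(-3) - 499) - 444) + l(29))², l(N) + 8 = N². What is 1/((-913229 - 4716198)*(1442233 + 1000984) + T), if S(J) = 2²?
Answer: -1/13753911735423 ≈ -7.2707e-14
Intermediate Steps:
l(N) = -8 + N²
S(J) = 4
T = 11236 (T = (((4 - 499) - 444) + (-8 + 29²))² = ((-495 - 444) + (-8 + 841))² = (-939 + 833)² = (-106)² = 11236)
1/((-913229 - 4716198)*(1442233 + 1000984) + T) = 1/((-913229 - 4716198)*(1442233 + 1000984) + 11236) = 1/(-5629427*2443217 + 11236) = 1/(-13753911746659 + 11236) = 1/(-13753911735423) = -1/13753911735423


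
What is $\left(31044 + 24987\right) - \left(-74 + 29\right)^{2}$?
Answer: $54006$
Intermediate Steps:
$\left(31044 + 24987\right) - \left(-74 + 29\right)^{2} = 56031 - \left(-45\right)^{2} = 56031 - 2025 = 54006$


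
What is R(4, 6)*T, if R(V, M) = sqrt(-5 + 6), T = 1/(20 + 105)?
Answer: 1/125 ≈ 0.0080000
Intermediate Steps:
T = 1/125 ≈ 0.0080000
R(V, M) = 1 (R(V, M) = sqrt(1) = 1)
R(4, 6)*T = 1*(1/125) = 1/125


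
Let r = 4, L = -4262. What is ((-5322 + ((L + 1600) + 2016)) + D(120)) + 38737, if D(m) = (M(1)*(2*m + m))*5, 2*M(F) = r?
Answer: 36369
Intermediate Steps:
M(F) = 2 (M(F) = (½)*4 = 2)
D(m) = 30*m (D(m) = (2*(2*m + m))*5 = (2*(3*m))*5 = (6*m)*5 = 30*m)
((-5322 + ((L + 1600) + 2016)) + D(120)) + 38737 = ((-5322 + ((-4262 + 1600) + 2016)) + 30*120) + 38737 = ((-5322 + (-2662 + 2016)) + 3600) + 38737 = ((-5322 - 646) + 3600) + 38737 = (-5968 + 3600) + 38737 = -2368 + 38737 = 36369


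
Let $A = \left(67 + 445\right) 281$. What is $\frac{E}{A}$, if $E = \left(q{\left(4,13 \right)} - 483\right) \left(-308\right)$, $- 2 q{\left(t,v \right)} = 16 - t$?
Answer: $\frac{37653}{35968} \approx 1.0468$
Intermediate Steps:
$A = 143872$ ($A = 512 \cdot 281 = 143872$)
$q{\left(t,v \right)} = -8 + \frac{t}{2}$ ($q{\left(t,v \right)} = - \frac{16 - t}{2} = -8 + \frac{t}{2}$)
$E = 150612$ ($E = \left(\left(-8 + \frac{1}{2} \cdot 4\right) - 483\right) \left(-308\right) = \left(\left(-8 + 2\right) - 483\right) \left(-308\right) = \left(-6 - 483\right) \left(-308\right) = \left(-489\right) \left(-308\right) = 150612$)
$\frac{E}{A} = \frac{150612}{143872} = 150612 \cdot \frac{1}{143872} = \frac{37653}{35968}$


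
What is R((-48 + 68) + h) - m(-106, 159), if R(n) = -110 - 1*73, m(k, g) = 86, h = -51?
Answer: -269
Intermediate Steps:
R(n) = -183 (R(n) = -110 - 73 = -183)
R((-48 + 68) + h) - m(-106, 159) = -183 - 1*86 = -183 - 86 = -269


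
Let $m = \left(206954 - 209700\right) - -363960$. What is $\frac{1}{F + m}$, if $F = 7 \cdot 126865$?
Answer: $\frac{1}{1249269} \approx 8.0047 \cdot 10^{-7}$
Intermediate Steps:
$m = 361214$ ($m = \left(206954 - 209700\right) + 363960 = -2746 + 363960 = 361214$)
$F = 888055$
$\frac{1}{F + m} = \frac{1}{888055 + 361214} = \frac{1}{1249269}$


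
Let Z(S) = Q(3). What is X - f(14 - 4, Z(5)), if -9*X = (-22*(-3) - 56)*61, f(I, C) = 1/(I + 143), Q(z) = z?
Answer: -3457/51 ≈ -67.784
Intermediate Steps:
Z(S) = 3
f(I, C) = 1/(143 + I)
X = -610/9 (X = -(-22*(-3) - 56)*61/9 = -(66 - 56)*61/9 = -10*61/9 = -1/9*610 = -610/9 ≈ -67.778)
X - f(14 - 4, Z(5)) = -610/9 - 1/(143 + (14 - 4)) = -610/9 - 1/(143 + 10) = -610/9 - 1/153 = -3457/51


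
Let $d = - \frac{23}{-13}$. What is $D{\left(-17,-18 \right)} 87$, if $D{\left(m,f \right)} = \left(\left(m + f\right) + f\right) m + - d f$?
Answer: $\frac{1055049}{13} \approx 81158.0$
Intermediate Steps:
$d = \frac{23}{13}$ ($d = \left(-23\right) \left(- \frac{1}{13}\right) = \frac{23}{13} \approx 1.7692$)
$D{\left(m,f \right)} = - \frac{23 f}{13} + m \left(m + 2 f\right)$ ($D{\left(m,f \right)} = \left(\left(m + f\right) + f\right) m + \left(-1\right) \frac{23}{13} f = \left(\left(f + m\right) + f\right) m - \frac{23 f}{13} = \left(m + 2 f\right) m - \frac{23 f}{13} = m \left(m + 2 f\right) - \frac{23 f}{13} = - \frac{23 f}{13} + m \left(m + 2 f\right)$)
$D{\left(-17,-18 \right)} 87 = \left(\left(-17\right)^{2} - - \frac{414}{13} + 2 \left(-18\right) \left(-17\right)\right) 87 = \left(289 + \frac{414}{13} + 612\right) 87 = \frac{12127}{13} \cdot 87 = \frac{1055049}{13}$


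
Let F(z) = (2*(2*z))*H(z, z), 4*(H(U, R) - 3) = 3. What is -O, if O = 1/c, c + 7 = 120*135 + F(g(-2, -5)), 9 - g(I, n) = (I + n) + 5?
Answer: -1/16358 ≈ -6.1132e-5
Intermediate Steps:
H(U, R) = 15/4 (H(U, R) = 3 + (¼)*3 = 3 + ¾ = 15/4)
g(I, n) = 4 - I - n (g(I, n) = 9 - ((I + n) + 5) = 9 - (5 + I + n) = 9 + (-5 - I - n) = 4 - I - n)
F(z) = 15*z (F(z) = (2*(2*z))*(15/4) = (4*z)*(15/4) = 15*z)
c = 16358 (c = -7 + (120*135 + 15*(4 - 1*(-2) - 1*(-5))) = -7 + (16200 + 15*(4 + 2 + 5)) = -7 + (16200 + 15*11) = -7 + (16200 + 165) = -7 + 16365 = 16358)
O = 1/16358 ≈ 6.1132e-5
-O = -1*1/16358 = -1/16358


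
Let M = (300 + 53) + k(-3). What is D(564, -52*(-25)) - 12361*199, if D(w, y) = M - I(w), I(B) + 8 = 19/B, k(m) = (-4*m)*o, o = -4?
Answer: -1387172683/564 ≈ -2.4595e+6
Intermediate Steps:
k(m) = 16*m (k(m) = -4*m*(-4) = 16*m)
I(B) = -8 + 19/B
M = 305 (M = (300 + 53) + 16*(-3) = 353 - 48 = 305)
D(w, y) = 313 - 19/w (D(w, y) = 305 - (-8 + 19/w) = 305 + (8 - 19/w) = 313 - 19/w)
D(564, -52*(-25)) - 12361*199 = (313 - 19/564) - 12361*199 = (313 - 19*1/564) - 1*2459839 = (313 - 19/564) - 2459839 = 176513/564 - 2459839 = -1387172683/564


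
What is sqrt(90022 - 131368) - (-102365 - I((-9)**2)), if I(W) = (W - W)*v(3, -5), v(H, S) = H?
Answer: 102365 + 3*I*sqrt(4594) ≈ 1.0237e+5 + 203.34*I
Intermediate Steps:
I(W) = 0 (I(W) = (W - W)*3 = 0*3 = 0)
sqrt(90022 - 131368) - (-102365 - I((-9)**2)) = sqrt(90022 - 131368) - (-102365 - 1*0) = sqrt(-41346) - (-102365 + 0) = 3*I*sqrt(4594) - 1*(-102365) = 3*I*sqrt(4594) + 102365 = 102365 + 3*I*sqrt(4594)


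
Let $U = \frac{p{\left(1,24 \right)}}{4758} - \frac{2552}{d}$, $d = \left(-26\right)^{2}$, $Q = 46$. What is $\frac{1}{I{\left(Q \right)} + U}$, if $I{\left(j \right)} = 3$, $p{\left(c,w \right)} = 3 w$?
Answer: $- \frac{10309}{7835} \approx -1.3158$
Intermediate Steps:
$d = 676$
$U = - \frac{38762}{10309}$ ($U = \frac{3 \cdot 24}{4758} - \frac{2552}{676} = 72 \cdot \frac{1}{4758} - \frac{638}{169} = \frac{12}{793} - \frac{638}{169} = - \frac{38762}{10309} \approx -3.76$)
$\frac{1}{I{\left(Q \right)} + U} = \frac{1}{3 - \frac{38762}{10309}} = \frac{1}{- \frac{7835}{10309}} = - \frac{10309}{7835}$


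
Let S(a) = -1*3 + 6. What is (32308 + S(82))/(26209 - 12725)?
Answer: 32311/13484 ≈ 2.3962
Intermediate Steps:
S(a) = 3 (S(a) = -3 + 6 = 3)
(32308 + S(82))/(26209 - 12725) = (32308 + 3)/(26209 - 12725) = 32311/13484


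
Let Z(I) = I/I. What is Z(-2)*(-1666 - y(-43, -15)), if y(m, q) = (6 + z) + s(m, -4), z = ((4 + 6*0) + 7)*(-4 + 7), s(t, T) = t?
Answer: -1662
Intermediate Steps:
z = 33 (z = ((4 + 0) + 7)*3 = (4 + 7)*3 = 11*3 = 33)
Z(I) = 1
y(m, q) = 39 + m (y(m, q) = (6 + 33) + m = 39 + m)
Z(-2)*(-1666 - y(-43, -15)) = 1*(-1666 - (39 - 43)) = 1*(-1666 - 1*(-4)) = 1*(-1666 + 4) = 1*(-1662) = -1662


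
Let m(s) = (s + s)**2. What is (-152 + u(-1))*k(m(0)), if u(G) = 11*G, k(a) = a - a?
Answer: 0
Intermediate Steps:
m(s) = 4*s**2 (m(s) = (2*s)**2 = 4*s**2)
k(a) = 0
(-152 + u(-1))*k(m(0)) = (-152 + 11*(-1))*0 = (-152 - 11)*0 = -163*0 = 0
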